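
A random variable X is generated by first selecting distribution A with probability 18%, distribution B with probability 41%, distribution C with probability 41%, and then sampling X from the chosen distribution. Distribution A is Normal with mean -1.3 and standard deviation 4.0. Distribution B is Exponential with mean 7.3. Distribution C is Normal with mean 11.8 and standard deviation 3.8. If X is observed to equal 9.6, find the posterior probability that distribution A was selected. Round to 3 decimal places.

Likelihoods f(9.6 | ·): A: 0.00243442; B: 0.0367748; C: 0.0887857.
Posterior ∝ prior × likelihood. Numerator for A: 0.18·0.00243442 = 0.000438196.
Normalizing constant: 0.18·0.00243442 + 0.41·0.0367748 + 0.41·0.0887857 = 0.051918.
P(A | observation) = 0.000438196 / 0.051918 = 0.00844016.

0.008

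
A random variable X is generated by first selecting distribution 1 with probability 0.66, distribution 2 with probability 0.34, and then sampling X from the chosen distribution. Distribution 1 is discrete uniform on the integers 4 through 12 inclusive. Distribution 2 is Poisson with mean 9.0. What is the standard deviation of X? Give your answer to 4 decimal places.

Per component, 1: μ=8, E[X²]=70.6667; 2: μ=9, E[X²]=90.
E[X] = 0.66·8 + 0.34·9 = 8.34.
E[X²] = 0.66·70.6667 + 0.34·90 = 77.24.
Var(X) = E[X²] − (E[X])² = 77.24 − 69.5556 = 7.6844.
SD(X) = √7.6844 = 2.77208.

2.7721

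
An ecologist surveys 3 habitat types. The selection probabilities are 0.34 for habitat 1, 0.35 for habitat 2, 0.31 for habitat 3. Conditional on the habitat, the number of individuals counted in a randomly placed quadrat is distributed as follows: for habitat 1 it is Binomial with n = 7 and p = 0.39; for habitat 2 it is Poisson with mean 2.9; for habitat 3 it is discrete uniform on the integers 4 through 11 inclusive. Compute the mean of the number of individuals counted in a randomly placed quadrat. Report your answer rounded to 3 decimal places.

4.268

Component means — 1: 2.73; 2: 2.9; 3: 7.5.
E[X] = 0.34·2.73 + 0.35·2.9 + 0.31·7.5 = 4.2682.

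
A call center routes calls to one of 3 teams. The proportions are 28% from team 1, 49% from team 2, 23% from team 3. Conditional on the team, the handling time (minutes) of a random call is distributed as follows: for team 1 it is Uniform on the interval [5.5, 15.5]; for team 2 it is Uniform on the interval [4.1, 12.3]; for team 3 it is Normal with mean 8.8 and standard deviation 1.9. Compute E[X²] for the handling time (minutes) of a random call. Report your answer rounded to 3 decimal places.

For each component E[X²] = Var + (mean)², giving 1: 118.583; 2: 72.8433; 3: 81.05.
Overall E[X²] = 0.28·118.583 + 0.49·72.8433 + 0.23·81.05 = 87.5381.

87.538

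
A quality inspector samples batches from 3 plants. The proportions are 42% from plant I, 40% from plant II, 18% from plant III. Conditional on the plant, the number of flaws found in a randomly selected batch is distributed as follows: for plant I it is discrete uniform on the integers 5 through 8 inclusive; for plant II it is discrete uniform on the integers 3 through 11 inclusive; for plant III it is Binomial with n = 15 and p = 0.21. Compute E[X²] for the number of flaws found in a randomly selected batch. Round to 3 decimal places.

42.771

For each component E[X²] = Var + (mean)², giving I: 43.5; II: 55.6667; III: 12.411.
Overall E[X²] = 0.42·43.5 + 0.4·55.6667 + 0.18·12.411 = 42.7706.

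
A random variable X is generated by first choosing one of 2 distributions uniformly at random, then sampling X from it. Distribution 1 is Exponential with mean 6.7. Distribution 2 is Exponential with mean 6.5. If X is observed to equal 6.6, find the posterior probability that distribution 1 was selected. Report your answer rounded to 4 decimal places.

Likelihoods f(6.6 | ·): 1: 0.055733; 2: 0.0557328.
Posterior ∝ prior × likelihood. Numerator for 1: 0.5·0.055733 = 0.0278665.
Normalizing constant: 0.5·0.055733 + 0.5·0.0557328 = 0.0557329.
P(1 | observation) = 0.0278665 / 0.0557329 = 0.500001.

0.5000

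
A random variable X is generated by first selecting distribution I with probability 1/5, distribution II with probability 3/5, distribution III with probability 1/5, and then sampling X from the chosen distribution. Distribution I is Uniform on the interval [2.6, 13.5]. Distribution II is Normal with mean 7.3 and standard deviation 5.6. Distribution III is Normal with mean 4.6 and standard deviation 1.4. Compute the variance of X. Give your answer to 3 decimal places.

22.607

Per component, I: μ=8.05, E[X²]=74.7033; II: μ=7.3, E[X²]=84.65; III: μ=4.6, E[X²]=23.12.
E[X] = 0.2·8.05 + 0.6·7.3 + 0.2·4.6 = 6.91.
E[X²] = 0.2·74.7033 + 0.6·84.65 + 0.2·23.12 = 70.3547.
Var(X) = E[X²] − (E[X])² = 70.3547 − 47.7481 = 22.6066.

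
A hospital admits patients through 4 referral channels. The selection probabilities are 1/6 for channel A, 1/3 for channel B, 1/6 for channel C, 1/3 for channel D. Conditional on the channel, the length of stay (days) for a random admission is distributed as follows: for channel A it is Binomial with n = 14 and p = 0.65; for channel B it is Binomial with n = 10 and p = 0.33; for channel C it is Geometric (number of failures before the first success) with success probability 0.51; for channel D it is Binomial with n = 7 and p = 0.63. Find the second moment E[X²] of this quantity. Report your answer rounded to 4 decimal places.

26.1939

For each component E[X²] = Var + (mean)², giving A: 85.995; B: 13.101; C: 2.807; D: 21.0798.
Overall E[X²] = 0.166667·85.995 + 0.333333·13.101 + 0.166667·2.807 + 0.333333·21.0798 = 26.1939.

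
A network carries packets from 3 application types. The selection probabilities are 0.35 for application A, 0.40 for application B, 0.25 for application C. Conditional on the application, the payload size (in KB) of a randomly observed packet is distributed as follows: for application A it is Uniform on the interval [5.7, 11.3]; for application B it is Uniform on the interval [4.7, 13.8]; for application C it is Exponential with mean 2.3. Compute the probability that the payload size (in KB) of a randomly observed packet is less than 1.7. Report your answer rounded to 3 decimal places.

0.131

Conditional on each application, P(X < 1.7): A: 0; B: 0; C: 0.522471.
By total probability, P(X < 1.7) = 0.35·0 + 0.4·0 + 0.25·0.522471 = 0.130618.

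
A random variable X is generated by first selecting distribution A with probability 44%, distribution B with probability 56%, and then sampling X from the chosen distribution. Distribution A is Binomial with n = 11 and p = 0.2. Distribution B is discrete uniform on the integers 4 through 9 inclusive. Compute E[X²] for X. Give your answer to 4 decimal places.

For each component E[X²] = Var + (mean)², giving A: 6.6; B: 45.1667.
Overall E[X²] = 0.44·6.6 + 0.56·45.1667 = 28.1973.

28.1973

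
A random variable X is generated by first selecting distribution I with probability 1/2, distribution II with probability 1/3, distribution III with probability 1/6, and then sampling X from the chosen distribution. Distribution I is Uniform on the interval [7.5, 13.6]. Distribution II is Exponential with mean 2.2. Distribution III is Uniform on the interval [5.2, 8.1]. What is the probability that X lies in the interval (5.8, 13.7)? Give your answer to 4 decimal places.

0.6554

Conditional on each component, P(5.8 < X < 13.7): I: 1; II: 0.0696464; III: 0.793103.
By total probability, P(5.8 < X < 13.7) = 0.5·1 + 0.333333·0.0696464 + 0.166667·0.793103 = 0.655399.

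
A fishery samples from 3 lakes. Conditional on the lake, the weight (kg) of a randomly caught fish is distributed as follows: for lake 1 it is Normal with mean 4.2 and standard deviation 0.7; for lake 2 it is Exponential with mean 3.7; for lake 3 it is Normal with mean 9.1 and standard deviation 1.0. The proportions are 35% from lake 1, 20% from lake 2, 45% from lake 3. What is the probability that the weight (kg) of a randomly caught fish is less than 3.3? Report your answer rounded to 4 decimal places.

Conditional on each lake, P(X < 3.3): 1: 0.0992714; 2: 0.59012; 3: 3.31575e-09.
By total probability, P(X < 3.3) = 0.35·0.0992714 + 0.2·0.59012 + 0.45·3.31575e-09 = 0.152769.

0.1528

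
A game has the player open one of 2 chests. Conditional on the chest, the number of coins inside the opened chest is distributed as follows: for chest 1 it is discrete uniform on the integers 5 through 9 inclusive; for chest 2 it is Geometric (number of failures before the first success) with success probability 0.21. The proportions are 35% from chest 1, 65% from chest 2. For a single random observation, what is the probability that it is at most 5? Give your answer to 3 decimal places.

0.562

Conditional on each chest, P(X ≤ 5): 1: 0.2; 2: 0.756913.
By total probability, P(X ≤ 5) = 0.35·0.2 + 0.65·0.756913 = 0.561993.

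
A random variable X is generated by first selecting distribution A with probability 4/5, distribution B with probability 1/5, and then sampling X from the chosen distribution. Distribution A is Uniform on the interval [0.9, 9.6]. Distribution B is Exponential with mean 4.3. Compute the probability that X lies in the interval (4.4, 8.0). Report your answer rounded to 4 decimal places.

0.3718

Conditional on each component, P(4.4 < X < 8.0): A: 0.413793; B: 0.203823.
By total probability, P(4.4 < X < 8.0) = 0.8·0.413793 + 0.2·0.203823 = 0.371799.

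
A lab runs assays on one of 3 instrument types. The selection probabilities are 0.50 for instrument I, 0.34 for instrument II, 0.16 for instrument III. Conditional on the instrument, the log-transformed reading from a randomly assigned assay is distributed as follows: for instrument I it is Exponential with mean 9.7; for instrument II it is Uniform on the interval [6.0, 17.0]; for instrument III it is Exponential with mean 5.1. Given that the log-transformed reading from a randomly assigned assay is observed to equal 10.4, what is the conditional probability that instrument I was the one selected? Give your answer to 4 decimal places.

0.3352

Likelihoods f(10.4 | ·): I: 0.0352852; II: 0.0909091; III: 0.0255158.
Posterior ∝ prior × likelihood. Numerator for I: 0.5·0.0352852 = 0.0176426.
Normalizing constant: 0.5·0.0352852 + 0.34·0.0909091 + 0.16·0.0255158 = 0.0526342.
P(I | observation) = 0.0176426 / 0.0526342 = 0.335193.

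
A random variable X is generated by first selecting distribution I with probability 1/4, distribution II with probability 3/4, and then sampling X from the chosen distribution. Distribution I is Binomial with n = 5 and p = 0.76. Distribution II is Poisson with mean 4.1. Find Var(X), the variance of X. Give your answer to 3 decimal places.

3.320

Per component, I: μ=3.8, E[X²]=15.352; II: μ=4.1, E[X²]=20.91.
E[X] = 0.25·3.8 + 0.75·4.1 = 4.025.
E[X²] = 0.25·15.352 + 0.75·20.91 = 19.5205.
Var(X) = E[X²] − (E[X])² = 19.5205 − 16.2006 = 3.31988.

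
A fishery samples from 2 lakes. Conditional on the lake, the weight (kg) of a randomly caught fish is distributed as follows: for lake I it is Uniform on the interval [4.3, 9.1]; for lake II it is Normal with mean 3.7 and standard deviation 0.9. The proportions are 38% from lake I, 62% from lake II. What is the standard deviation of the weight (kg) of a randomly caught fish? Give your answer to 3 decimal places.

1.831

Per component, I: μ=6.7, E[X²]=46.81; II: μ=3.7, E[X²]=14.5.
E[X] = 0.38·6.7 + 0.62·3.7 = 4.84.
E[X²] = 0.38·46.81 + 0.62·14.5 = 26.7778.
Var(X) = E[X²] − (E[X])² = 26.7778 − 23.4256 = 3.3522.
SD(X) = √3.3522 = 1.8309.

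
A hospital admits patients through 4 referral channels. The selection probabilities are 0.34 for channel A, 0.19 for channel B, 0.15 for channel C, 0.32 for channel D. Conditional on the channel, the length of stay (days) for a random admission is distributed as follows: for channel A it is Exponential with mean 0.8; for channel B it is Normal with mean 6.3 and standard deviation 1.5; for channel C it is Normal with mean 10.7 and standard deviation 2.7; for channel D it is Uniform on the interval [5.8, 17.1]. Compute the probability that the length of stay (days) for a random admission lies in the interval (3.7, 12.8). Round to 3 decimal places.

0.500

Conditional on each channel, P(3.7 < X < 12.8): A: 0.00980354; B: 0.958474; C: 0.776887; D: 0.619469.
By total probability, P(3.7 < X < 12.8) = 0.34·0.00980354 + 0.19·0.958474 + 0.15·0.776887 + 0.32·0.619469 = 0.500207.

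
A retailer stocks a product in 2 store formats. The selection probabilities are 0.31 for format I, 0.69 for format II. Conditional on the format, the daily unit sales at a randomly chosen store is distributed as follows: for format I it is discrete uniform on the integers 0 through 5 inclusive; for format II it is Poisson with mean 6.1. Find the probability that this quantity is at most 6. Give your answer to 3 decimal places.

Conditional on each format, P(X ≤ 6): I: 1; II: 0.590245.
By total probability, P(X ≤ 6) = 0.31·1 + 0.69·0.590245 = 0.717269.

0.717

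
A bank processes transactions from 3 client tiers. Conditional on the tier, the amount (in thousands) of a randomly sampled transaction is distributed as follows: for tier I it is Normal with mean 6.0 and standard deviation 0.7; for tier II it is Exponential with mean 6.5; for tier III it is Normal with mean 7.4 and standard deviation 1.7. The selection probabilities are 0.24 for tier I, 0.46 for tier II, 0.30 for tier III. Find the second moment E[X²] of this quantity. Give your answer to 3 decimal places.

For each component E[X²] = Var + (mean)², giving I: 36.49; II: 84.5; III: 57.65.
Overall E[X²] = 0.24·36.49 + 0.46·84.5 + 0.3·57.65 = 64.9226.

64.923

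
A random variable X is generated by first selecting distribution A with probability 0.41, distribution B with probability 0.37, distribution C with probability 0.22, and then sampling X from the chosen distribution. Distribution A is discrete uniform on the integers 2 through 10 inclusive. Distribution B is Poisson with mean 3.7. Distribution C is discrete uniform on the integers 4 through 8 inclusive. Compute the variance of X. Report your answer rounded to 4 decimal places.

Per component, A: μ=6, E[X²]=42.6667; B: μ=3.7, E[X²]=17.39; C: μ=6, E[X²]=38.
E[X] = 0.41·6 + 0.37·3.7 + 0.22·6 = 5.149.
E[X²] = 0.41·42.6667 + 0.37·17.39 + 0.22·38 = 32.2876.
Var(X) = E[X²] − (E[X])² = 32.2876 − 26.5122 = 5.77543.

5.7754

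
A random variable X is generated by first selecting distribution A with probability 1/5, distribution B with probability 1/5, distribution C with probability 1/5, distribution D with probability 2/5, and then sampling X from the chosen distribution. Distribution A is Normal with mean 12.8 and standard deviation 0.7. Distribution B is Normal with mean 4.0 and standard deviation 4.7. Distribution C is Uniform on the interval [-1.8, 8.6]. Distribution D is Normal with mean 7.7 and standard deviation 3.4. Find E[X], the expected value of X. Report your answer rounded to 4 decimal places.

7.1200

Component means — A: 12.8; B: 4; C: 3.4; D: 7.7.
E[X] = 0.2·12.8 + 0.2·4 + 0.2·3.4 + 0.4·7.7 = 7.12.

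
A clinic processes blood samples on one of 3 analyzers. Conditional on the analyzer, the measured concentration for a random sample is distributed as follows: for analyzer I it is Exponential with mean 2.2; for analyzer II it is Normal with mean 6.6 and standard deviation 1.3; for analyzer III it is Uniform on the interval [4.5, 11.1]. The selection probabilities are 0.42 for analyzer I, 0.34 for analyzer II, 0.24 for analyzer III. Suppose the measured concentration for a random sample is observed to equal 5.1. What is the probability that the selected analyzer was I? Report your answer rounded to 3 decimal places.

Likelihoods f(5.1 | ·): I: 0.0447511; II: 0.157712; III: 0.151515.
Posterior ∝ prior × likelihood. Numerator for I: 0.42·0.0447511 = 0.0187955.
Normalizing constant: 0.42·0.0447511 + 0.34·0.157712 + 0.24·0.151515 = 0.108781.
P(I | observation) = 0.0187955 / 0.108781 = 0.172782.

0.173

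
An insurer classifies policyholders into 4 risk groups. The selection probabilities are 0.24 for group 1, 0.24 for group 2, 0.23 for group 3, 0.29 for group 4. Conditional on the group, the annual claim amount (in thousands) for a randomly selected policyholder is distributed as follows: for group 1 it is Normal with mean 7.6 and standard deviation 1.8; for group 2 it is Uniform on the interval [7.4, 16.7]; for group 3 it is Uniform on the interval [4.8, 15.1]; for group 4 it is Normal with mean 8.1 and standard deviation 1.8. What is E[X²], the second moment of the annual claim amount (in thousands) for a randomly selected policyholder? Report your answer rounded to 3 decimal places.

For each component E[X²] = Var + (mean)², giving 1: 61; 2: 152.41; 3: 107.843; 4: 68.85.
Overall E[X²] = 0.24·61 + 0.24·152.41 + 0.23·107.843 + 0.29·68.85 = 95.9889.

95.989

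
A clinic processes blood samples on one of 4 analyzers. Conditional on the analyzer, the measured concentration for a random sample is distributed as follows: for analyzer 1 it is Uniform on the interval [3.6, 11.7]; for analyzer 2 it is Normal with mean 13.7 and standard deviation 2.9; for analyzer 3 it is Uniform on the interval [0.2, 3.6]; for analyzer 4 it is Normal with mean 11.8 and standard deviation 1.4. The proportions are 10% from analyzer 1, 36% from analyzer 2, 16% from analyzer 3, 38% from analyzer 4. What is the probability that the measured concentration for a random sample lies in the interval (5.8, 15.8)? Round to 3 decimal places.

0.726

Conditional on each analyzer, P(5.8 < X < 15.8): 1: 0.728395; 2: 0.762286; 3: 0; 4: 0.997854.
By total probability, P(5.8 < X < 15.8) = 0.1·0.728395 + 0.36·0.762286 + 0.16·0 + 0.38·0.997854 = 0.726447.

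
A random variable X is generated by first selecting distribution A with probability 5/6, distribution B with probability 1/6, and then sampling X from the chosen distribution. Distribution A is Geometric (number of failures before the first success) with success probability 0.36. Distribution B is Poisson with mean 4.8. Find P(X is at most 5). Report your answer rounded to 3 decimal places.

Conditional on each component, P(X ≤ 5): A: 0.931281; B: 0.651006.
By total probability, P(X ≤ 5) = 0.833333·0.931281 + 0.166667·0.651006 = 0.884568.

0.885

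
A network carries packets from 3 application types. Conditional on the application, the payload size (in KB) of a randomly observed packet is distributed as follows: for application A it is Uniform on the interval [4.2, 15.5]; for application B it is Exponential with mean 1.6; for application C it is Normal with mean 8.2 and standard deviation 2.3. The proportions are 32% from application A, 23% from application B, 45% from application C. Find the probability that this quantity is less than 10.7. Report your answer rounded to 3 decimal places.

Conditional on each application, P(X < 10.7): A: 0.575221; B: 0.998754; C: 0.861472.
By total probability, P(X < 10.7) = 0.32·0.575221 + 0.23·0.998754 + 0.45·0.861472 = 0.801447.

0.801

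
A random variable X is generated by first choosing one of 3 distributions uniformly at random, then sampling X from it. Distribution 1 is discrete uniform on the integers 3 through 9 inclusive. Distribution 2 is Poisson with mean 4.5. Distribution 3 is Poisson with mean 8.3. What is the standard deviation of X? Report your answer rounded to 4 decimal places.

Per component, 1: μ=6, E[X²]=40; 2: μ=4.5, E[X²]=24.75; 3: μ=8.3, E[X²]=77.19.
E[X] = 0.333333·6 + 0.333333·4.5 + 0.333333·8.3 = 6.26667.
E[X²] = 0.333333·40 + 0.333333·24.75 + 0.333333·77.19 = 47.3133.
Var(X) = E[X²] − (E[X])² = 47.3133 − 39.2711 = 8.04222.
SD(X) = √8.04222 = 2.83588.

2.8359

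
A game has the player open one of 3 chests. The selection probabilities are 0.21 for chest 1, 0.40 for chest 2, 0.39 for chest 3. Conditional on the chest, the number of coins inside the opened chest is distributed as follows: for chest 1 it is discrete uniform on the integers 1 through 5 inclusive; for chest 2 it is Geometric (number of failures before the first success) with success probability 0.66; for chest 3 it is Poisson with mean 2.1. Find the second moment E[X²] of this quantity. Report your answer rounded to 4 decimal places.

5.2673

For each component E[X²] = Var + (mean)², giving 1: 11; 2: 1.04591; 3: 6.51.
Overall E[X²] = 0.21·11 + 0.4·1.04591 + 0.39·6.51 = 5.26727.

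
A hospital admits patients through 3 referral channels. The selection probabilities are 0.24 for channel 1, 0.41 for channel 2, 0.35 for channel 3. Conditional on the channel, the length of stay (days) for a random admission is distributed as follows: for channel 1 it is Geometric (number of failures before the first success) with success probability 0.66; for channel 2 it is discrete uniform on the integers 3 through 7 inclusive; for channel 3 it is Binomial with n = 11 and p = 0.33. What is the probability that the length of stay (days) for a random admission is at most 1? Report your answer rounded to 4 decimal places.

0.2397

Conditional on each channel, P(X ≤ 1): 1: 0.8844; 2: 0; 3: 0.078382.
By total probability, P(X ≤ 1) = 0.24·0.8844 + 0.41·0 + 0.35·0.078382 = 0.23969.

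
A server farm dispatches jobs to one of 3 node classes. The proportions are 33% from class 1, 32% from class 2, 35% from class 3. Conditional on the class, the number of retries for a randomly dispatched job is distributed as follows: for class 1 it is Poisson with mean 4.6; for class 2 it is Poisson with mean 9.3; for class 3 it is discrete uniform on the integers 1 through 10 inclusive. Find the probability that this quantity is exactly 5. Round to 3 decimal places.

Conditional on each class, P(X = 5): 1: 0.172526; 2: 0.0530023; 3: 0.1.
By total probability, P(X = 5) = 0.33·0.172526 + 0.32·0.0530023 + 0.35·0.1 = 0.108894.

0.109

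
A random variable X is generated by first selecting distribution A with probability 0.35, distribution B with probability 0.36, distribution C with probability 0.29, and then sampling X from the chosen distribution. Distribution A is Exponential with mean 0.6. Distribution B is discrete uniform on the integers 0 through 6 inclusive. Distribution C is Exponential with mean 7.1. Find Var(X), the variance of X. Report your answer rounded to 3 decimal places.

Per component, A: μ=0.6, E[X²]=0.72; B: μ=3, E[X²]=13; C: μ=7.1, E[X²]=100.82.
E[X] = 0.35·0.6 + 0.36·3 + 0.29·7.1 = 3.349.
E[X²] = 0.35·0.72 + 0.36·13 + 0.29·100.82 = 34.1698.
Var(X) = E[X²] − (E[X])² = 34.1698 − 11.2158 = 22.954.

22.954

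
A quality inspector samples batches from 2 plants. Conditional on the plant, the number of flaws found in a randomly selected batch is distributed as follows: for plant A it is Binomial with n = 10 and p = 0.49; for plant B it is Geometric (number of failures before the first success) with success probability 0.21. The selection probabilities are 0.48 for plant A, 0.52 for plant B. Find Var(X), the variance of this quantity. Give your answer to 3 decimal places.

10.838

Per component, A: μ=4.9, E[X²]=26.509; B: μ=3.7619, E[X²]=32.0658.
E[X] = 0.48·4.9 + 0.52·3.7619 = 4.30819.
E[X²] = 0.48·26.509 + 0.52·32.0658 = 29.3985.
Var(X) = E[X²] − (E[X])² = 29.3985 − 18.5605 = 10.838.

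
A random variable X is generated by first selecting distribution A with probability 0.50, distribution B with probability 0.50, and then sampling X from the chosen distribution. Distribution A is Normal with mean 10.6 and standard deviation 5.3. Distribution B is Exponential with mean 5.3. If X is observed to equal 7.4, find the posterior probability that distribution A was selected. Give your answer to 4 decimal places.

Likelihoods f(7.4 | ·): A: 0.0627299; B: 0.0467036.
Posterior ∝ prior × likelihood. Numerator for A: 0.5·0.0627299 = 0.031365.
Normalizing constant: 0.5·0.0627299 + 0.5·0.0467036 = 0.0547168.
P(A | observation) = 0.031365 / 0.0547168 = 0.573224.

0.5732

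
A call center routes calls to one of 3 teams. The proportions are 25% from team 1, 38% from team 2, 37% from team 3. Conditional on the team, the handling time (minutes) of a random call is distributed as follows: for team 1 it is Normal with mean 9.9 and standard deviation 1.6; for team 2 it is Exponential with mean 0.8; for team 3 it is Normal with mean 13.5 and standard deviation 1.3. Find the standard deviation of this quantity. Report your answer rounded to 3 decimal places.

Per component, 1: μ=9.9, E[X²]=100.57; 2: μ=0.8, E[X²]=1.28; 3: μ=13.5, E[X²]=183.94.
E[X] = 0.25·9.9 + 0.38·0.8 + 0.37·13.5 = 7.774.
E[X²] = 0.25·100.57 + 0.38·1.28 + 0.37·183.94 = 93.6867.
Var(X) = E[X²] − (E[X])² = 93.6867 − 60.4351 = 33.2516.
SD(X) = √33.2516 = 5.76642.

5.766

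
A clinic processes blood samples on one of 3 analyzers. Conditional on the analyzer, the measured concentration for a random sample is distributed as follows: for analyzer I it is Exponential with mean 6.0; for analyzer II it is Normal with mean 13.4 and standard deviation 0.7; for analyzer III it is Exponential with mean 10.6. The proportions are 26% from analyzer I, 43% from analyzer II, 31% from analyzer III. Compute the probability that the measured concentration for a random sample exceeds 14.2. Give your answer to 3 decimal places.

Conditional on each analyzer, P(X > 14.2): I: 0.0937928; II: 0.126549; III: 0.261944.
By total probability, P(X > 14.2) = 0.26·0.0937928 + 0.43·0.126549 + 0.31·0.261944 = 0.160005.

0.160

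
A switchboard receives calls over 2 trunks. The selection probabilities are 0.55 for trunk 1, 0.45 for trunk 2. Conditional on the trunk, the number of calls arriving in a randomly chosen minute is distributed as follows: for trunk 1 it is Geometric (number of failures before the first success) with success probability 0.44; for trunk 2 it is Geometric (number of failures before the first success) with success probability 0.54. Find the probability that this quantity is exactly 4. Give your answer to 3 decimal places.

0.035

Conditional on each trunk, P(X = 4): 1: 0.0432718; 2: 0.0241783.
By total probability, P(X = 4) = 0.55·0.0432718 + 0.45·0.0241783 = 0.0346797.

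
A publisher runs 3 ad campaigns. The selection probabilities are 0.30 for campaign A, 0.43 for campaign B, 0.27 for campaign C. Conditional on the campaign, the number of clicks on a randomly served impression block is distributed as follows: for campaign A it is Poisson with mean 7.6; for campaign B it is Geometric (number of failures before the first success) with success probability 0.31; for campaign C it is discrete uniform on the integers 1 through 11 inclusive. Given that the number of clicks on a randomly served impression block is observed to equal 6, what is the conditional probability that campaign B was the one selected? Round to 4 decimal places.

0.1818

Likelihoods P(X=6 | ·): A: 0.13394; B: 0.0334546; C: 0.0909091.
Posterior ∝ prior × likelihood. Numerator for B: 0.43·0.0334546 = 0.0143855.
Normalizing constant: 0.3·0.13394 + 0.43·0.0334546 + 0.27·0.0909091 = 0.079113.
P(B | observation) = 0.0143855 / 0.079113 = 0.181835.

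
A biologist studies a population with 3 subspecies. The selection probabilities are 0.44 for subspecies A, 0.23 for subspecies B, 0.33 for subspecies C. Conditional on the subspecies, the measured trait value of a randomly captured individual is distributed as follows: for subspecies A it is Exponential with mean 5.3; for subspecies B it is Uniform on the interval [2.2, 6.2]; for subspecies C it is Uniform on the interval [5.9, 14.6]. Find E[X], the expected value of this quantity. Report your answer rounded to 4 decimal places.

Component means — A: 5.3; B: 4.2; C: 10.25.
E[X] = 0.44·5.3 + 0.23·4.2 + 0.33·10.25 = 6.6805.

6.6805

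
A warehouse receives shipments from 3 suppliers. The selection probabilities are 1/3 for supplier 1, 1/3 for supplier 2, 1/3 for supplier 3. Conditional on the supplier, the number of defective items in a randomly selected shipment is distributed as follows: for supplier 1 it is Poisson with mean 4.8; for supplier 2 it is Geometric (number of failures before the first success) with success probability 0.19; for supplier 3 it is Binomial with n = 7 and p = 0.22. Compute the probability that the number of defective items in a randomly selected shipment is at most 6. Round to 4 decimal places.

0.8540

Conditional on each supplier, P(X ≤ 6): 1: 0.790805; 2: 0.771232; 3: 0.999975.
By total probability, P(X ≤ 6) = 0.333333·0.790805 + 0.333333·0.771232 + 0.333333·0.999975 = 0.854004.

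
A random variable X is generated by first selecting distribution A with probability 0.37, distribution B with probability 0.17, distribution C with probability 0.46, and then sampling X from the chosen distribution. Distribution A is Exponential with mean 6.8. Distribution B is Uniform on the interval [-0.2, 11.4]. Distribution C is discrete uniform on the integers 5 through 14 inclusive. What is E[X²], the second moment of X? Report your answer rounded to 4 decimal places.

86.7651

For each component E[X²] = Var + (mean)², giving A: 92.48; B: 42.5733; C: 98.5.
Overall E[X²] = 0.37·92.48 + 0.17·42.5733 + 0.46·98.5 = 86.7651.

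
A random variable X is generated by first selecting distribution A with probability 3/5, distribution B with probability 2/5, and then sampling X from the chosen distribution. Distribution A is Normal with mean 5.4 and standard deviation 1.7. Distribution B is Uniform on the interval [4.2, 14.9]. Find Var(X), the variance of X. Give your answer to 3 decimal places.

9.684

Per component, A: μ=5.4, E[X²]=32.05; B: μ=9.55, E[X²]=100.743.
E[X] = 0.6·5.4 + 0.4·9.55 = 7.06.
E[X²] = 0.6·32.05 + 0.4·100.743 = 59.5273.
Var(X) = E[X²] − (E[X])² = 59.5273 − 49.8436 = 9.68373.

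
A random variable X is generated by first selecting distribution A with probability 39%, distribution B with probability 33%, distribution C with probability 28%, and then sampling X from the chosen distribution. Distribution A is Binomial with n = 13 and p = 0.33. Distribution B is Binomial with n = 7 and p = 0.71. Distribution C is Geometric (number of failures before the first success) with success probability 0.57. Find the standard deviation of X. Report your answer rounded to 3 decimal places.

2.244

Per component, A: μ=4.29, E[X²]=21.2784; B: μ=4.97, E[X²]=26.1422; C: μ=0.754386, E[X²]=1.89258.
E[X] = 0.39·4.29 + 0.33·4.97 + 0.28·0.754386 = 3.52443.
E[X²] = 0.39·21.2784 + 0.33·26.1422 + 0.28·1.89258 = 17.4554.
Var(X) = E[X²] − (E[X])² = 17.4554 − 12.4216 = 5.03383.
SD(X) = √5.03383 = 2.24362.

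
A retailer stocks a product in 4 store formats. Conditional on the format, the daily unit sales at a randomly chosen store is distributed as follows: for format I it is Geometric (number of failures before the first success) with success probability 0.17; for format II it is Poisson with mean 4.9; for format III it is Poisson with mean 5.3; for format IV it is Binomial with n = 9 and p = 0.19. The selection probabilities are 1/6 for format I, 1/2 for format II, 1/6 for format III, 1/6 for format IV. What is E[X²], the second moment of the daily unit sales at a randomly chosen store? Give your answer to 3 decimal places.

29.498

For each component E[X²] = Var + (mean)², giving I: 52.5571; II: 28.91; III: 33.39; IV: 4.3092.
Overall E[X²] = 0.166667·52.5571 + 0.5·28.91 + 0.166667·33.39 + 0.166667·4.3092 = 29.4977.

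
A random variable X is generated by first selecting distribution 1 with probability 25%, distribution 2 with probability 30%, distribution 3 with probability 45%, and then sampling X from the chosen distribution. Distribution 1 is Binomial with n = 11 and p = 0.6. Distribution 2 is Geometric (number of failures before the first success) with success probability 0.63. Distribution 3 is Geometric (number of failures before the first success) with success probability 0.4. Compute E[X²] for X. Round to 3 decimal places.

For each component E[X²] = Var + (mean)², giving 1: 46.2; 2: 1.27715; 3: 6.
Overall E[X²] = 0.25·46.2 + 0.3·1.27715 + 0.45·6 = 14.6331.

14.633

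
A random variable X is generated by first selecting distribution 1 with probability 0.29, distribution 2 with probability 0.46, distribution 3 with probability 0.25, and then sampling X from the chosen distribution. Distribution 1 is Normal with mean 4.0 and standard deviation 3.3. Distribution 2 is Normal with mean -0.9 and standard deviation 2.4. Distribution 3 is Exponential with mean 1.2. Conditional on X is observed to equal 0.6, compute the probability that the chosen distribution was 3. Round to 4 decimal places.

Likelihoods f(0.6 | ·): 1: 0.0711032; 2: 0.136734; 3: 0.505442.
Posterior ∝ prior × likelihood. Numerator for 3: 0.25·0.505442 = 0.126361.
Normalizing constant: 0.29·0.0711032 + 0.46·0.136734 + 0.25·0.505442 = 0.209878.
P(3 | observation) = 0.126361 / 0.209878 = 0.602067.

0.6021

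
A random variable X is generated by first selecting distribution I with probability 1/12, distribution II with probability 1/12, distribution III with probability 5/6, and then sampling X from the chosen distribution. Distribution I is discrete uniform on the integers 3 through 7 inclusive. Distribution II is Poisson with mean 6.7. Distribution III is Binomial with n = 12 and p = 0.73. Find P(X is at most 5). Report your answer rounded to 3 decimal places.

Conditional on each component, P(X ≤ 5): I: 0.6; II: 0.340649; III: 0.0218748.
By total probability, P(X ≤ 5) = 0.0833333·0.6 + 0.0833333·0.340649 + 0.833333·0.0218748 = 0.0966164.

0.097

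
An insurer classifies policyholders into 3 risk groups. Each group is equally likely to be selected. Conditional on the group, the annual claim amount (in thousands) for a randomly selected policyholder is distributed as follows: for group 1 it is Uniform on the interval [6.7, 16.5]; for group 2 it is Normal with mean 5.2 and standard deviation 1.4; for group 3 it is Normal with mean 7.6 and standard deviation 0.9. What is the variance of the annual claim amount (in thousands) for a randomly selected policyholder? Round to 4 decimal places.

10.5600

Per component, 1: μ=11.6, E[X²]=142.563; 2: μ=5.2, E[X²]=29; 3: μ=7.6, E[X²]=58.57.
E[X] = 0.333333·11.6 + 0.333333·5.2 + 0.333333·7.6 = 8.13333.
E[X²] = 0.333333·142.563 + 0.333333·29 + 0.333333·58.57 = 76.7111.
Var(X) = E[X²] − (E[X])² = 76.7111 − 66.1511 = 10.56.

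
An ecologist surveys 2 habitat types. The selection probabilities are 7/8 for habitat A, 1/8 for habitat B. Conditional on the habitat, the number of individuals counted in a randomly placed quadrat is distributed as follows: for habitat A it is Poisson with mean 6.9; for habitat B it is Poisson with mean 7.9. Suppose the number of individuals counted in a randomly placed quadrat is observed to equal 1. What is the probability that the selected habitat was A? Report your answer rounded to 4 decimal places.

Likelihoods P(X=1 | ·): A: 0.00695372; B: 0.00292887.
Posterior ∝ prior × likelihood. Numerator for A: 0.875·0.00695372 = 0.0060845.
Normalizing constant: 0.875·0.00695372 + 0.125·0.00292887 = 0.00645061.
P(A | observation) = 0.0060845 / 0.00645061 = 0.943244.

0.9432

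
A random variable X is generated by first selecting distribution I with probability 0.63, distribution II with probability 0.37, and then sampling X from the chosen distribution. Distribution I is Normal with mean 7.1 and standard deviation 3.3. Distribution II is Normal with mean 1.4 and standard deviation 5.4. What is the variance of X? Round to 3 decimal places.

25.223

Per component, I: μ=7.1, E[X²]=61.3; II: μ=1.4, E[X²]=31.12.
E[X] = 0.63·7.1 + 0.37·1.4 = 4.991.
E[X²] = 0.63·61.3 + 0.37·31.12 = 50.1334.
Var(X) = E[X²] − (E[X])² = 50.1334 − 24.9101 = 25.2233.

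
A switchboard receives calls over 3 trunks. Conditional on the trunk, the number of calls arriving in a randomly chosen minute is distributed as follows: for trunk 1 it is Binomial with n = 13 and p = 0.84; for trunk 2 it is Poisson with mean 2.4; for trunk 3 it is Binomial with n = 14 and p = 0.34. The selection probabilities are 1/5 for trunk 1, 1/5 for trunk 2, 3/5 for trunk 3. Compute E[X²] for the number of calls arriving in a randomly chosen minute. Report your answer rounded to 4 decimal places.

41.3102

For each component E[X²] = Var + (mean)², giving 1: 120.994; 2: 8.16; 3: 25.7992.
Overall E[X²] = 0.2·120.994 + 0.2·8.16 + 0.6·25.7992 = 41.3102.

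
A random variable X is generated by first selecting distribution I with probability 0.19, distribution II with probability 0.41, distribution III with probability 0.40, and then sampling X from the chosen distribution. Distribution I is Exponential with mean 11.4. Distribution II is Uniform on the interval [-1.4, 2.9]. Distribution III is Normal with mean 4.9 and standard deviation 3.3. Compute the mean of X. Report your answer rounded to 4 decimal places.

Component means — I: 11.4; II: 0.75; III: 4.9.
E[X] = 0.19·11.4 + 0.41·0.75 + 0.4·4.9 = 4.4335.

4.4335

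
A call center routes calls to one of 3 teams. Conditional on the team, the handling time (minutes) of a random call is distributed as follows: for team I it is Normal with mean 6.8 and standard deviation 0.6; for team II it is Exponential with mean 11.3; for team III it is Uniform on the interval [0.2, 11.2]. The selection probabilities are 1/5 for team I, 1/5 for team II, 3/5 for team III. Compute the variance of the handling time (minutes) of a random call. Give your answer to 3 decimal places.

Per component, I: μ=6.8, E[X²]=46.6; II: μ=11.3, E[X²]=255.38; III: μ=5.7, E[X²]=42.5733.
E[X] = 0.2·6.8 + 0.2·11.3 + 0.6·5.7 = 7.04.
E[X²] = 0.2·46.6 + 0.2·255.38 + 0.6·42.5733 = 85.94.
Var(X) = E[X²] − (E[X])² = 85.94 − 49.5616 = 36.3784.

36.378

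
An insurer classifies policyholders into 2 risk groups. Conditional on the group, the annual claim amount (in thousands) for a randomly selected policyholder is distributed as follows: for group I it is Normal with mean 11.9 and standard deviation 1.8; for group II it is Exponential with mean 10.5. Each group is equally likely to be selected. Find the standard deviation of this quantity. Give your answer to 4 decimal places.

7.5654

Per component, I: μ=11.9, E[X²]=144.85; II: μ=10.5, E[X²]=220.5.
E[X] = 0.5·11.9 + 0.5·10.5 = 11.2.
E[X²] = 0.5·144.85 + 0.5·220.5 = 182.675.
Var(X) = E[X²] − (E[X])² = 182.675 − 125.44 = 57.235.
SD(X) = √57.235 = 7.56538.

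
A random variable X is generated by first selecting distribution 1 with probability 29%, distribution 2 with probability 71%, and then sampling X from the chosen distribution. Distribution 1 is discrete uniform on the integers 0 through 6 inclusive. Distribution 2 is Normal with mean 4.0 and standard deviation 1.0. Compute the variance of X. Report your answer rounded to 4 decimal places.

Per component, 1: μ=3, E[X²]=13; 2: μ=4, E[X²]=17.
E[X] = 0.29·3 + 0.71·4 = 3.71.
E[X²] = 0.29·13 + 0.71·17 = 15.84.
Var(X) = E[X²] − (E[X])² = 15.84 − 13.7641 = 2.0759.

2.0759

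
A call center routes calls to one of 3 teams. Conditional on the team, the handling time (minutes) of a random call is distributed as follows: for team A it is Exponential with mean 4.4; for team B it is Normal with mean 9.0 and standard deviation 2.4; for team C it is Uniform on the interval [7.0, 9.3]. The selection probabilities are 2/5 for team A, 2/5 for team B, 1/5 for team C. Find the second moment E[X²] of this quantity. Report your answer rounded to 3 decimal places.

For each component E[X²] = Var + (mean)², giving A: 38.72; B: 86.76; C: 66.8633.
Overall E[X²] = 0.4·38.72 + 0.4·86.76 + 0.2·66.8633 = 63.5647.

63.565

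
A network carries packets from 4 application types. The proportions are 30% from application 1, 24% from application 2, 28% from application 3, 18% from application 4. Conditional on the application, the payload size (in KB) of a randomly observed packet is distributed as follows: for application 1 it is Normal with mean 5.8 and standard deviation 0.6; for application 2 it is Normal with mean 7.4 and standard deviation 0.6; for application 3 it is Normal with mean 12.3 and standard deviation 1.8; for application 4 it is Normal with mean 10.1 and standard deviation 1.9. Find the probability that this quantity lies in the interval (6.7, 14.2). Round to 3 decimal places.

0.640

Conditional on each application, P(6.7 < X < 14.2): 1: 0.0668072; 2: 0.878327; 3: 0.853482; 4: 0.947763.
By total probability, P(6.7 < X < 14.2) = 0.3·0.0668072 + 0.24·0.878327 + 0.28·0.853482 + 0.18·0.947763 = 0.640413.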